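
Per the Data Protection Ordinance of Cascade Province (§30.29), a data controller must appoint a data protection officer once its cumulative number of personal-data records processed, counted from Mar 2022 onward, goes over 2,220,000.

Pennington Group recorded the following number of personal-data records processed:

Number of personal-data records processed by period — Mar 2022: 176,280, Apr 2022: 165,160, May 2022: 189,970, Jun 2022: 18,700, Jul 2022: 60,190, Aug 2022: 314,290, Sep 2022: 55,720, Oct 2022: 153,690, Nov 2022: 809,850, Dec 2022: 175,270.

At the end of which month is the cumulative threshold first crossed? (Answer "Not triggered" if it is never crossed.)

Not triggered

Through Mar 2022: 176,280
Through Apr 2022: 341,440
Through May 2022: 531,410
Through Jun 2022: 550,110
Through Jul 2022: 610,300
Through Aug 2022: 924,590
Through Sep 2022: 980,310
Through Oct 2022: 1,134,000
Through Nov 2022: 1,943,850
Through Dec 2022: 2,119,120
Final cumulative total 2,119,120 ≤ 2,220,000; the threshold is never exceeded.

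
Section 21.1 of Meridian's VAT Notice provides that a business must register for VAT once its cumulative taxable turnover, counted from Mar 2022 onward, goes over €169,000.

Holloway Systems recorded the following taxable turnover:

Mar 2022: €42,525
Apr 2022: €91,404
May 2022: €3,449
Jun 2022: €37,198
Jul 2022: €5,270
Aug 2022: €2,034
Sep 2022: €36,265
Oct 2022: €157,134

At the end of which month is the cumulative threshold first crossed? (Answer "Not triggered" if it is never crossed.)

Jun 2022

Through Mar 2022: €42,525
Through Apr 2022: €133,929
Through May 2022: €137,378
Through Jun 2022: €174,576 ← exceeds threshold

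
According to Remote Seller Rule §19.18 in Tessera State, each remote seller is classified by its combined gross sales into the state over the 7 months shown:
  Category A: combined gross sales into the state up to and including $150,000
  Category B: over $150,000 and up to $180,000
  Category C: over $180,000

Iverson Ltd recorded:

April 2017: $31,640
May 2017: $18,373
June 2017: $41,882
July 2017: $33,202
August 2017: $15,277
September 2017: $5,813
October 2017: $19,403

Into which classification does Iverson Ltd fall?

Combined gross sales into the state: $31,640 + $18,373 + $41,882 + $33,202 + $15,277 + $5,813 + $19,403 = $165,590.
$150,000 < $165,590 ≤ $180,000, so Category B applies.

Category B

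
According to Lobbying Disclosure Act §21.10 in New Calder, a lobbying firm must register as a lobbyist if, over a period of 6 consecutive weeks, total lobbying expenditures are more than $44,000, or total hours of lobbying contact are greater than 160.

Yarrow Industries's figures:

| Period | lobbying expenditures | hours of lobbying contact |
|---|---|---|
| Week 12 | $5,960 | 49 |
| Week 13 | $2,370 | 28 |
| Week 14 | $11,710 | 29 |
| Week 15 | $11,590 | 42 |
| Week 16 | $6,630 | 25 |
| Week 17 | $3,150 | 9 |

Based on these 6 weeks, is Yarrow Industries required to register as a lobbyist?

Total lobbying expenditures: $5,960 + $2,370 + $11,710 + $11,590 + $6,630 + $3,150 = $41,410 (≤ $44,000).
Total hours of lobbying contact: 49 + 28 + 29 + 42 + 25 + 9 = 182 (> 160).
The test is 'or': at least one threshold is exceeded.

Yes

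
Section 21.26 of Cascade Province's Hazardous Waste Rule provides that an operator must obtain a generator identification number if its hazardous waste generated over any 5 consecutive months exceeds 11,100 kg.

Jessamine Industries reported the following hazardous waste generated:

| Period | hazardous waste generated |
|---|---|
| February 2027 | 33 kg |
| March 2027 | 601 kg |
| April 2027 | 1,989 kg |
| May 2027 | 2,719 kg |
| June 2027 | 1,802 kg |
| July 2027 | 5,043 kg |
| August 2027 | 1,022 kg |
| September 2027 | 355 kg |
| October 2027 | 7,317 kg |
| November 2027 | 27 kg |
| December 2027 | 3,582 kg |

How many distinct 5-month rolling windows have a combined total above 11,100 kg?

5

February 2027–June 2027: 33 kg + 601 kg + 1,989 kg + 2,719 kg + 1,802 kg = 7,144 kg (under)
March 2027–July 2027: 601 kg + 1,989 kg + 2,719 kg + 1,802 kg + 5,043 kg = 12,154 kg (over)
April 2027–August 2027: 1,989 kg + 2,719 kg + 1,802 kg + 5,043 kg + 1,022 kg = 12,575 kg (over)
May 2027–September 2027: 2,719 kg + 1,802 kg + 5,043 kg + 1,022 kg + 355 kg = 10,941 kg (under)
June 2027–October 2027: 1,802 kg + 5,043 kg + 1,022 kg + 355 kg + 7,317 kg = 15,539 kg (over)
July 2027–November 2027: 5,043 kg + 1,022 kg + 355 kg + 7,317 kg + 27 kg = 13,764 kg (over)
August 2027–December 2027: 1,022 kg + 355 kg + 7,317 kg + 27 kg + 3,582 kg = 12,303 kg (over)
5 windows exceed the threshold.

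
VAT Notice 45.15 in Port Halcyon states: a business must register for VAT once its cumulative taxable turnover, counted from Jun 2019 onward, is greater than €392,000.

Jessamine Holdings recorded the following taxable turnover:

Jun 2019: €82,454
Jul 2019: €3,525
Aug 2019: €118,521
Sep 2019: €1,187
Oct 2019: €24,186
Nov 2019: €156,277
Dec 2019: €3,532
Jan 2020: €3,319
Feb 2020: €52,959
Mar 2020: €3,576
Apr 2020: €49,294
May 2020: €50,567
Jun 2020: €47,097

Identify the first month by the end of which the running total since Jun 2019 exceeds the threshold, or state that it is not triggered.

Jan 2020

Through Jun 2019: €82,454
Through Jul 2019: €85,979
Through Aug 2019: €204,500
Through Sep 2019: €205,687
Through Oct 2019: €229,873
Through Nov 2019: €386,150
Through Dec 2019: €389,682
Through Jan 2020: €393,001 ← exceeds threshold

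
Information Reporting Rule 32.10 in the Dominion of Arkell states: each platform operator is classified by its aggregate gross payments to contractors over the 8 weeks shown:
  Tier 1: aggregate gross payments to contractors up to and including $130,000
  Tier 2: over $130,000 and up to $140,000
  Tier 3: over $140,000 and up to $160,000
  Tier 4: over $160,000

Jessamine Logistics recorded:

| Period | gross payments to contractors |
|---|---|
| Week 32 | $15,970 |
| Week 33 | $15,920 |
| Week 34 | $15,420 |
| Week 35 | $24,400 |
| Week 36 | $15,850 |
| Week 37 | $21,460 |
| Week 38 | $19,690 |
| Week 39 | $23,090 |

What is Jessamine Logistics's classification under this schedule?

Tier 3

Aggregate gross payments to contractors: $15,970 + $15,920 + $15,420 + $24,400 + $15,850 + $21,460 + $19,690 + $23,090 = $151,800.
$140,000 < $151,800 ≤ $160,000, so Tier 3 applies.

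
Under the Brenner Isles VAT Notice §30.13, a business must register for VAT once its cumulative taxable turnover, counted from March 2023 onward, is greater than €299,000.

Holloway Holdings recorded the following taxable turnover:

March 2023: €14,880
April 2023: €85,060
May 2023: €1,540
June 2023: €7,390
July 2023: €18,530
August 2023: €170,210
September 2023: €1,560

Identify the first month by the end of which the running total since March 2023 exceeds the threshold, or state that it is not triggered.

September 2023

Through March 2023: €14,880
Through April 2023: €99,940
Through May 2023: €101,480
Through June 2023: €108,870
Through July 2023: €127,400
Through August 2023: €297,610
Through September 2023: €299,170 ← exceeds threshold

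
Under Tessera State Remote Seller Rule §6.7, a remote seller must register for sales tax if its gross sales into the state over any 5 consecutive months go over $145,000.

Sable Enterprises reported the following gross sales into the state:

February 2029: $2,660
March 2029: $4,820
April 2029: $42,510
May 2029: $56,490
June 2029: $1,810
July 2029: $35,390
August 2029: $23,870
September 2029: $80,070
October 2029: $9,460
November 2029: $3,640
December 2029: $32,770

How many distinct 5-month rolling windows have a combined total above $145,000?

February 2029–June 2029: $2,660 + $4,820 + $42,510 + $56,490 + $1,810 = $108,290 (under)
March 2029–July 2029: $4,820 + $42,510 + $56,490 + $1,810 + $35,390 = $141,020 (under)
April 2029–August 2029: $42,510 + $56,490 + $1,810 + $35,390 + $23,870 = $160,070 (over)
May 2029–September 2029: $56,490 + $1,810 + $35,390 + $23,870 + $80,070 = $197,630 (over)
June 2029–October 2029: $1,810 + $35,390 + $23,870 + $80,070 + $9,460 = $150,600 (over)
July 2029–November 2029: $35,390 + $23,870 + $80,070 + $9,460 + $3,640 = $152,430 (over)
August 2029–December 2029: $23,870 + $80,070 + $9,460 + $3,640 + $32,770 = $149,810 (over)
5 windows exceed the threshold.

5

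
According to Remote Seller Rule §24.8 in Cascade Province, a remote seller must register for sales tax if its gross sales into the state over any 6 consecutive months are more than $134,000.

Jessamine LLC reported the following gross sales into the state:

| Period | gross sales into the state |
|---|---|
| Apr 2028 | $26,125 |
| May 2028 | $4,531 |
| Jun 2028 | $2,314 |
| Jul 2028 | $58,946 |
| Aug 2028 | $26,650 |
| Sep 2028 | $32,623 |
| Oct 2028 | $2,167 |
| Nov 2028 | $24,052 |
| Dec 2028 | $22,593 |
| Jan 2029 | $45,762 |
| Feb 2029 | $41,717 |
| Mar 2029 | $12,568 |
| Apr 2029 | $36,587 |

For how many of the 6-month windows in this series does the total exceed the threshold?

Apr 2028–Sep 2028: $26,125 + $4,531 + $2,314 + $58,946 + $26,650 + $32,623 = $151,189 (over)
May 2028–Oct 2028: $4,531 + $2,314 + $58,946 + $26,650 + $32,623 + $2,167 = $127,231 (under)
Jun 2028–Nov 2028: $2,314 + $58,946 + $26,650 + $32,623 + $2,167 + $24,052 = $146,752 (over)
Jul 2028–Dec 2028: $58,946 + $26,650 + $32,623 + $2,167 + $24,052 + $22,593 = $167,031 (over)
Aug 2028–Jan 2029: $26,650 + $32,623 + $2,167 + $24,052 + $22,593 + $45,762 = $153,847 (over)
Sep 2028–Feb 2029: $32,623 + $2,167 + $24,052 + $22,593 + $45,762 + $41,717 = $168,914 (over)
Oct 2028–Mar 2029: $2,167 + $24,052 + $22,593 + $45,762 + $41,717 + $12,568 = $148,859 (over)
Nov 2028–Apr 2029: $24,052 + $22,593 + $45,762 + $41,717 + $12,568 + $36,587 = $183,279 (over)
7 windows exceed the threshold.

7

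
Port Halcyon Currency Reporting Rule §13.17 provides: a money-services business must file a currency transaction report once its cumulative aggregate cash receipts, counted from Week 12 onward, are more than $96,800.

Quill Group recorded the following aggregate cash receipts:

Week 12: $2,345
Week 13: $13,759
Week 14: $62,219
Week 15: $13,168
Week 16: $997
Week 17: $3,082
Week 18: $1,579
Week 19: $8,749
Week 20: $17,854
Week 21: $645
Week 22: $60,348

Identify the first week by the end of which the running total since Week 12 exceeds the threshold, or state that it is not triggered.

Through Week 12: $2,345
Through Week 13: $16,104
Through Week 14: $78,323
Through Week 15: $91,491
Through Week 16: $92,488
Through Week 17: $95,570
Through Week 18: $97,149 ← exceeds threshold

Week 18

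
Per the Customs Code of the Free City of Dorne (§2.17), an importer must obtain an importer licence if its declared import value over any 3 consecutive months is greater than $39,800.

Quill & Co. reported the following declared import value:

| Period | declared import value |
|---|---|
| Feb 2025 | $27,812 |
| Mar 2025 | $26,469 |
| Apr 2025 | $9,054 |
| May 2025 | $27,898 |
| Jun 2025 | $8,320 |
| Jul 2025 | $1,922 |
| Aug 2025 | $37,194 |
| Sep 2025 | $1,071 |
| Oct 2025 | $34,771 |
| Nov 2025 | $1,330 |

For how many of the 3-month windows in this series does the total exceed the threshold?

6

Feb 2025–Apr 2025: $27,812 + $26,469 + $9,054 = $63,335 (over)
Mar 2025–May 2025: $26,469 + $9,054 + $27,898 = $63,421 (over)
Apr 2025–Jun 2025: $9,054 + $27,898 + $8,320 = $45,272 (over)
May 2025–Jul 2025: $27,898 + $8,320 + $1,922 = $38,140 (under)
Jun 2025–Aug 2025: $8,320 + $1,922 + $37,194 = $47,436 (over)
Jul 2025–Sep 2025: $1,922 + $37,194 + $1,071 = $40,187 (over)
Aug 2025–Oct 2025: $37,194 + $1,071 + $34,771 = $73,036 (over)
Sep 2025–Nov 2025: $1,071 + $34,771 + $1,330 = $37,172 (under)
6 windows exceed the threshold.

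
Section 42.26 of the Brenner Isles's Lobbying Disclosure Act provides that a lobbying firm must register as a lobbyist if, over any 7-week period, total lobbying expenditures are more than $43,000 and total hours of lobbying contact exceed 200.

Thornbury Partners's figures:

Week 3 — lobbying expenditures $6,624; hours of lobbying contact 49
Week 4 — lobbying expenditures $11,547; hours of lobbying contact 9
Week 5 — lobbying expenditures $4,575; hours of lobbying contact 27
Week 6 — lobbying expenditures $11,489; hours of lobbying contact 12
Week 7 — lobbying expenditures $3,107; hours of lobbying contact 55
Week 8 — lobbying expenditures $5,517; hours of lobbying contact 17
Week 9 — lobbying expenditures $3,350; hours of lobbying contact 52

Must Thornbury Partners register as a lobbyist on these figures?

Yes

Total lobbying expenditures: $6,624 + $11,547 + $4,575 + $11,489 + $3,107 + $5,517 + $3,350 = $46,209 (> $43,000).
Total hours of lobbying contact: 49 + 9 + 27 + 12 + 55 + 17 + 52 = 221 (> 200).
The test is 'and': both thresholds are exceeded.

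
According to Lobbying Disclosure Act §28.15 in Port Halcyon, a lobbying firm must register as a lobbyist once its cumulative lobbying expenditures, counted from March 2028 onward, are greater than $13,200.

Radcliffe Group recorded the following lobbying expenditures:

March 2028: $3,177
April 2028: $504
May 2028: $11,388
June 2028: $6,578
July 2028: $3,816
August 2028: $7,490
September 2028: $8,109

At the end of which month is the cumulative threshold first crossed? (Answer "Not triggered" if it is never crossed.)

Through March 2028: $3,177
Through April 2028: $3,681
Through May 2028: $15,069 ← exceeds threshold

May 2028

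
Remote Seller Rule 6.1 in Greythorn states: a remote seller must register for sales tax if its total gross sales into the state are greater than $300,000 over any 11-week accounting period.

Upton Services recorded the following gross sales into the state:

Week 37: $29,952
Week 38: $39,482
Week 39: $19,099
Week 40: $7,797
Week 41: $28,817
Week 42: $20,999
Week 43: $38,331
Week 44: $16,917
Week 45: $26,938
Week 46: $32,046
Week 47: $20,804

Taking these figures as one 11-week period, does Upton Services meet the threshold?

Total gross sales into the state: $29,952 + $39,482 + $19,099 + $7,797 + $28,817 + $20,999 + $38,331 + $16,917 + $26,938 + $32,046 + $20,804 = $281,182.
$281,182 ≤ $300,000, so the threshold is not exceeded.

No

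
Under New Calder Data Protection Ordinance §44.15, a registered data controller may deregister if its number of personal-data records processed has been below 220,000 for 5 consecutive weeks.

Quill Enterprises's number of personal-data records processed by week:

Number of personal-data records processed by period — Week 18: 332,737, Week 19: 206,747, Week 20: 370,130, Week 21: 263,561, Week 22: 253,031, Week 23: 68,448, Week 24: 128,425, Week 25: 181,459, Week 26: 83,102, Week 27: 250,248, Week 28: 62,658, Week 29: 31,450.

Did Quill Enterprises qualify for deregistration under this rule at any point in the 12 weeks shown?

Weeks below 220,000: Week 19, Week 23, Week 24, Week 25, Week 26, Week 28, Week 29.
Longest run of consecutive weeks below the threshold: 4.
4 < 5, so Quill Enterprises never became eligible.

No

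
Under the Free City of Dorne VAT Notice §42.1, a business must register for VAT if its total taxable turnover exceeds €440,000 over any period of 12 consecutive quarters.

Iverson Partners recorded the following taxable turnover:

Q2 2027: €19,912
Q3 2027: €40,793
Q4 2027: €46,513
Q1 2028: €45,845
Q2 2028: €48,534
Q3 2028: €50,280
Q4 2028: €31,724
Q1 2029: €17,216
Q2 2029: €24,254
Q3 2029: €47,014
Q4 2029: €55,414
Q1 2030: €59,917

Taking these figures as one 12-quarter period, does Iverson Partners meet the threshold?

Total taxable turnover: €19,912 + €40,793 + €46,513 + €45,845 + €48,534 + €50,280 + €31,724 + €17,216 + €24,254 + €47,014 + €55,414 + €59,917 = €487,416.
€487,416 > €440,000, so the threshold is exceeded.

Yes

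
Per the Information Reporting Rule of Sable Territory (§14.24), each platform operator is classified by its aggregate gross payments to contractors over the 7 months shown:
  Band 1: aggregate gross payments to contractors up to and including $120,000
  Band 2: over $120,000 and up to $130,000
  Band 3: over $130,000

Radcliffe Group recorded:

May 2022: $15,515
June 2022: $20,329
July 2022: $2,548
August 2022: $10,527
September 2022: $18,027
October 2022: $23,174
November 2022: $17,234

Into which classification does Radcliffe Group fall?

Band 1

Aggregate gross payments to contractors: $15,515 + $20,329 + $2,548 + $10,527 + $18,027 + $23,174 + $17,234 = $107,354.
$107,354 ≤ $120,000, so Band 1 applies.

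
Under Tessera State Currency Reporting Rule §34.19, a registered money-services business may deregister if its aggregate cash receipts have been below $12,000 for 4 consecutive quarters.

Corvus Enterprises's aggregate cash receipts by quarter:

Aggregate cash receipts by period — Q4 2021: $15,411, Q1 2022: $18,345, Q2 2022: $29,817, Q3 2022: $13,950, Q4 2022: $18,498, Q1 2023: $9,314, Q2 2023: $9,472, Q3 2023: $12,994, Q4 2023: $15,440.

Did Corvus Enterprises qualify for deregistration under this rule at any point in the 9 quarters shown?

Quarters below $12,000: Q1 2023, Q2 2023.
Longest run of consecutive quarters below the threshold: 2.
2 < 4, so Corvus Enterprises never became eligible.

No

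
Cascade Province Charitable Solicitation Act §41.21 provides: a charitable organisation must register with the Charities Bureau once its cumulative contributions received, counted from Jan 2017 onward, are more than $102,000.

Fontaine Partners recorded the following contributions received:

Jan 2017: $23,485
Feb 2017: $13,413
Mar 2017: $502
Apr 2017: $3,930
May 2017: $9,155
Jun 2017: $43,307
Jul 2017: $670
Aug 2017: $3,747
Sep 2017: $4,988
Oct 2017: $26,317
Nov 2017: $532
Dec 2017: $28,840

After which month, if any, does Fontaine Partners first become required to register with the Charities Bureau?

Sep 2017

Through Jan 2017: $23,485
Through Feb 2017: $36,898
Through Mar 2017: $37,400
Through Apr 2017: $41,330
Through May 2017: $50,485
Through Jun 2017: $93,792
Through Jul 2017: $94,462
Through Aug 2017: $98,209
Through Sep 2017: $103,197 ← exceeds threshold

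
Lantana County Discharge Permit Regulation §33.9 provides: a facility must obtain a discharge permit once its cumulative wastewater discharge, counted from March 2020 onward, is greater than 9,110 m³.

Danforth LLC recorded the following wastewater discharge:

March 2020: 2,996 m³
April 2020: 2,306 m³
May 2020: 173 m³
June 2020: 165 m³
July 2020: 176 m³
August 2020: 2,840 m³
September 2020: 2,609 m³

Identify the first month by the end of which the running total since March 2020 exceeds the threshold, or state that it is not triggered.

Through March 2020: 2,996 m³
Through April 2020: 5,302 m³
Through May 2020: 5,475 m³
Through June 2020: 5,640 m³
Through July 2020: 5,816 m³
Through August 2020: 8,656 m³
Through September 2020: 11,265 m³ ← exceeds threshold

September 2020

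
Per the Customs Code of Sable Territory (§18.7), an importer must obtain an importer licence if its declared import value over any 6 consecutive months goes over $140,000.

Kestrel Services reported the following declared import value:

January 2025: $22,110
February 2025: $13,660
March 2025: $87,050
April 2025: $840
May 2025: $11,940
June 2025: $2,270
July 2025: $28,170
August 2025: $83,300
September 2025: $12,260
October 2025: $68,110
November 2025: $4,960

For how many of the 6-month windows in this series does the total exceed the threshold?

4

January 2025–June 2025: $22,110 + $13,660 + $87,050 + $840 + $11,940 + $2,270 = $137,870 (under)
February 2025–July 2025: $13,660 + $87,050 + $840 + $11,940 + $2,270 + $28,170 = $143,930 (over)
March 2025–August 2025: $87,050 + $840 + $11,940 + $2,270 + $28,170 + $83,300 = $213,570 (over)
April 2025–September 2025: $840 + $11,940 + $2,270 + $28,170 + $83,300 + $12,260 = $138,780 (under)
May 2025–October 2025: $11,940 + $2,270 + $28,170 + $83,300 + $12,260 + $68,110 = $206,050 (over)
June 2025–November 2025: $2,270 + $28,170 + $83,300 + $12,260 + $68,110 + $4,960 = $199,070 (over)
4 windows exceed the threshold.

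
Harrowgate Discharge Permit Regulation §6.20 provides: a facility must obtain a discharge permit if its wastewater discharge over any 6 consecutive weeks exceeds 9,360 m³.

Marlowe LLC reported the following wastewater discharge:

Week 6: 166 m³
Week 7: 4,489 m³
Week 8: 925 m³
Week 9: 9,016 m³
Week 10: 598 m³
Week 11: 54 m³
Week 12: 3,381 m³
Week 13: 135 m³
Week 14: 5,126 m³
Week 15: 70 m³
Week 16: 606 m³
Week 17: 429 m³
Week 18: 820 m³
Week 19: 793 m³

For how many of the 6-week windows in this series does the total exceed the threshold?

Week 6–Week 11: 166 m³ + 4,489 m³ + 925 m³ + 9,016 m³ + 598 m³ + 54 m³ = 15,248 m³ (over)
Week 7–Week 12: 4,489 m³ + 925 m³ + 9,016 m³ + 598 m³ + 54 m³ + 3,381 m³ = 18,463 m³ (over)
Week 8–Week 13: 925 m³ + 9,016 m³ + 598 m³ + 54 m³ + 3,381 m³ + 135 m³ = 14,109 m³ (over)
Week 9–Week 14: 9,016 m³ + 598 m³ + 54 m³ + 3,381 m³ + 135 m³ + 5,126 m³ = 18,310 m³ (over)
Week 10–Week 15: 598 m³ + 54 m³ + 3,381 m³ + 135 m³ + 5,126 m³ + 70 m³ = 9,364 m³ (over)
Week 11–Week 16: 54 m³ + 3,381 m³ + 135 m³ + 5,126 m³ + 70 m³ + 606 m³ = 9,372 m³ (over)
Week 12–Week 17: 3,381 m³ + 135 m³ + 5,126 m³ + 70 m³ + 606 m³ + 429 m³ = 9,747 m³ (over)
Week 13–Week 18: 135 m³ + 5,126 m³ + 70 m³ + 606 m³ + 429 m³ + 820 m³ = 7,186 m³ (under)
Week 14–Week 19: 5,126 m³ + 70 m³ + 606 m³ + 429 m³ + 820 m³ + 793 m³ = 7,844 m³ (under)
7 windows exceed the threshold.

7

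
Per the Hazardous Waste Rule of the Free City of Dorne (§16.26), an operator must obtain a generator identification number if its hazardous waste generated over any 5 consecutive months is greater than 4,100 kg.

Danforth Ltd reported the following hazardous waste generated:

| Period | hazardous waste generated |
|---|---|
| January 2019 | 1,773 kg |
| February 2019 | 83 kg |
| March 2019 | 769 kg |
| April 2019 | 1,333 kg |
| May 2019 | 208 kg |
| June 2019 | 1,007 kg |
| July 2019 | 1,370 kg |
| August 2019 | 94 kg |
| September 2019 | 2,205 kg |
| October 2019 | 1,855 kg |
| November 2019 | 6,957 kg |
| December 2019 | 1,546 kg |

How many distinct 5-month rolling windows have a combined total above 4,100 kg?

January 2019–May 2019: 1,773 kg + 83 kg + 769 kg + 1,333 kg + 208 kg = 4,166 kg (over)
February 2019–June 2019: 83 kg + 769 kg + 1,333 kg + 208 kg + 1,007 kg = 3,400 kg (under)
March 2019–July 2019: 769 kg + 1,333 kg + 208 kg + 1,007 kg + 1,370 kg = 4,687 kg (over)
April 2019–August 2019: 1,333 kg + 208 kg + 1,007 kg + 1,370 kg + 94 kg = 4,012 kg (under)
May 2019–September 2019: 208 kg + 1,007 kg + 1,370 kg + 94 kg + 2,205 kg = 4,884 kg (over)
June 2019–October 2019: 1,007 kg + 1,370 kg + 94 kg + 2,205 kg + 1,855 kg = 6,531 kg (over)
July 2019–November 2019: 1,370 kg + 94 kg + 2,205 kg + 1,855 kg + 6,957 kg = 12,481 kg (over)
August 2019–December 2019: 94 kg + 2,205 kg + 1,855 kg + 6,957 kg + 1,546 kg = 12,657 kg (over)
6 windows exceed the threshold.

6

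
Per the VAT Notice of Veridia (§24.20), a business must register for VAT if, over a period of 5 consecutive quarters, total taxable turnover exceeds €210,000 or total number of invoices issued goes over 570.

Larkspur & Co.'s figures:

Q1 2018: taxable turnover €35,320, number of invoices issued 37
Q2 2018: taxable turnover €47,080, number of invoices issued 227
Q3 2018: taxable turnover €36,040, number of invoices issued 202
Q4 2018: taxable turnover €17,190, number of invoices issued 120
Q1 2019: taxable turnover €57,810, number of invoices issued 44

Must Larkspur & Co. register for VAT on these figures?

Total taxable turnover: €35,320 + €47,080 + €36,040 + €17,190 + €57,810 = €193,440 (≤ €210,000).
Total number of invoices issued: 37 + 227 + 202 + 120 + 44 = 630 (> 570).
The test is 'or': at least one threshold is exceeded.

Yes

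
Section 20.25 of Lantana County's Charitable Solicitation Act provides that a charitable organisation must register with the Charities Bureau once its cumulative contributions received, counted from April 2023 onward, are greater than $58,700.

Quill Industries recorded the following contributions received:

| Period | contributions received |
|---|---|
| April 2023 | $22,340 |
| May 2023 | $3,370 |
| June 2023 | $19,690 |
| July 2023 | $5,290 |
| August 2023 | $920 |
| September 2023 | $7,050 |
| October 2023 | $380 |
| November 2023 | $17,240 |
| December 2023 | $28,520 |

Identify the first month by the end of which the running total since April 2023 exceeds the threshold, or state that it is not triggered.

Through April 2023: $22,340
Through May 2023: $25,710
Through June 2023: $45,400
Through July 2023: $50,690
Through August 2023: $51,610
Through September 2023: $58,660
Through October 2023: $59,040 ← exceeds threshold

October 2023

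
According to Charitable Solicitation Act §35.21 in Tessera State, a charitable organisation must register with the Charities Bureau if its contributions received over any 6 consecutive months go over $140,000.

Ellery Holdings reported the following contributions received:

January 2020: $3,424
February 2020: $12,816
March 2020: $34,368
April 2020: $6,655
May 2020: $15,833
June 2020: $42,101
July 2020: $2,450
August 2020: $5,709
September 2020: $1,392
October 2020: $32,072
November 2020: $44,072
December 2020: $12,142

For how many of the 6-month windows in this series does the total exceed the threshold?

January 2020–June 2020: $3,424 + $12,816 + $34,368 + $6,655 + $15,833 + $42,101 = $115,197 (under)
February 2020–July 2020: $12,816 + $34,368 + $6,655 + $15,833 + $42,101 + $2,450 = $114,223 (under)
March 2020–August 2020: $34,368 + $6,655 + $15,833 + $42,101 + $2,450 + $5,709 = $107,116 (under)
April 2020–September 2020: $6,655 + $15,833 + $42,101 + $2,450 + $5,709 + $1,392 = $74,140 (under)
May 2020–October 2020: $15,833 + $42,101 + $2,450 + $5,709 + $1,392 + $32,072 = $99,557 (under)
June 2020–November 2020: $42,101 + $2,450 + $5,709 + $1,392 + $32,072 + $44,072 = $127,796 (under)
July 2020–December 2020: $2,450 + $5,709 + $1,392 + $32,072 + $44,072 + $12,142 = $97,837 (under)
0 windows exceed the threshold.

0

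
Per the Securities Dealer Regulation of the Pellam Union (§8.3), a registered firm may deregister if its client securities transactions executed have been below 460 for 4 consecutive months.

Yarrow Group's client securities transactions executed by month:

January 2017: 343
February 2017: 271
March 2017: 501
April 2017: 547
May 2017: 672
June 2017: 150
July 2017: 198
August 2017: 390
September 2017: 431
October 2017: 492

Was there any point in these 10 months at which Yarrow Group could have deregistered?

Yes

Months below 460: January 2017, February 2017, June 2017, July 2017, August 2017, September 2017.
Longest run of consecutive months below the threshold: 4.
4 ≥ 4, so Yarrow Group became eligible.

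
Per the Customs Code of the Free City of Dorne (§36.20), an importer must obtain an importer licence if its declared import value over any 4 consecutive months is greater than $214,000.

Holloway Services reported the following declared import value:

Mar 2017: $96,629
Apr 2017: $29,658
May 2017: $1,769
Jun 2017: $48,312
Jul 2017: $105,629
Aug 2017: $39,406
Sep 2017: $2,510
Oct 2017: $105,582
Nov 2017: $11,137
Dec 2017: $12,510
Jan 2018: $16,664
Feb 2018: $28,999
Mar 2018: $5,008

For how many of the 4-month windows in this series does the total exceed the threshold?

Mar 2017–Jun 2017: $96,629 + $29,658 + $1,769 + $48,312 = $176,368 (under)
Apr 2017–Jul 2017: $29,658 + $1,769 + $48,312 + $105,629 = $185,368 (under)
May 2017–Aug 2017: $1,769 + $48,312 + $105,629 + $39,406 = $195,116 (under)
Jun 2017–Sep 2017: $48,312 + $105,629 + $39,406 + $2,510 = $195,857 (under)
Jul 2017–Oct 2017: $105,629 + $39,406 + $2,510 + $105,582 = $253,127 (over)
Aug 2017–Nov 2017: $39,406 + $2,510 + $105,582 + $11,137 = $158,635 (under)
Sep 2017–Dec 2017: $2,510 + $105,582 + $11,137 + $12,510 = $131,739 (under)
Oct 2017–Jan 2018: $105,582 + $11,137 + $12,510 + $16,664 = $145,893 (under)
Nov 2017–Feb 2018: $11,137 + $12,510 + $16,664 + $28,999 = $69,310 (under)
Dec 2017–Mar 2018: $12,510 + $16,664 + $28,999 + $5,008 = $63,181 (under)
1 window exceeds the threshold.

1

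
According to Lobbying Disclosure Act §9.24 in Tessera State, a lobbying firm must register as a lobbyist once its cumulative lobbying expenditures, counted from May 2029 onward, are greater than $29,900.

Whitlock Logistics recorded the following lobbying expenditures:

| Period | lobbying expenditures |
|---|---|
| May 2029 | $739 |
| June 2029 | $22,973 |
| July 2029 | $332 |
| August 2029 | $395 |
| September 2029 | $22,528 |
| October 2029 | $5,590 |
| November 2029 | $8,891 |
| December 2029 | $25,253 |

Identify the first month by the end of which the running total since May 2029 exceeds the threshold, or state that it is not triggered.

Through May 2029: $739
Through June 2029: $23,712
Through July 2029: $24,044
Through August 2029: $24,439
Through September 2029: $46,967 ← exceeds threshold

September 2029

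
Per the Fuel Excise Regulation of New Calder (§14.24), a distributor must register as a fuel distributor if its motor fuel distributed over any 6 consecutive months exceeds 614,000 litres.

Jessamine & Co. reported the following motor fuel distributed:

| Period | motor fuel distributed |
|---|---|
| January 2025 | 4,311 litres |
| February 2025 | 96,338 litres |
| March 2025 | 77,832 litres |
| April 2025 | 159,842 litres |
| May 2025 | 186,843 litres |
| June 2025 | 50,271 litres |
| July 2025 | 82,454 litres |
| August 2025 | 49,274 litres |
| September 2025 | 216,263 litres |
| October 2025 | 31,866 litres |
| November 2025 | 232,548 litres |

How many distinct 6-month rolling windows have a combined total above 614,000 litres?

January 2025–June 2025: 4,311 litres + 96,338 litres + 77,832 litres + 159,842 litres + 186,843 litres + 50,271 litres = 575,437 litres (under)
February 2025–July 2025: 96,338 litres + 77,832 litres + 159,842 litres + 186,843 litres + 50,271 litres + 82,454 litres = 653,580 litres (over)
March 2025–August 2025: 77,832 litres + 159,842 litres + 186,843 litres + 50,271 litres + 82,454 litres + 49,274 litres = 606,516 litres (under)
April 2025–September 2025: 159,842 litres + 186,843 litres + 50,271 litres + 82,454 litres + 49,274 litres + 216,263 litres = 744,947 litres (over)
May 2025–October 2025: 186,843 litres + 50,271 litres + 82,454 litres + 49,274 litres + 216,263 litres + 31,866 litres = 616,971 litres (over)
June 2025–November 2025: 50,271 litres + 82,454 litres + 49,274 litres + 216,263 litres + 31,866 litres + 232,548 litres = 662,676 litres (over)
4 windows exceed the threshold.

4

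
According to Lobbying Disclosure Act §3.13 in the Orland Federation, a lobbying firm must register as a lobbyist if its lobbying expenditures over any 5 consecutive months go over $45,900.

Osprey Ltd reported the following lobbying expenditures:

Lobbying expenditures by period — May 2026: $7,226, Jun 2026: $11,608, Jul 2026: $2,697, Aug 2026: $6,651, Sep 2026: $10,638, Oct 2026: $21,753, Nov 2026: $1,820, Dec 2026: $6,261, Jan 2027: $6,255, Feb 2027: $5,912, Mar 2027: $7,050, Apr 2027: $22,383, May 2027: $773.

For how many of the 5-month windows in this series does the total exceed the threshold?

May 2026–Sep 2026: $7,226 + $11,608 + $2,697 + $6,651 + $10,638 = $38,820 (under)
Jun 2026–Oct 2026: $11,608 + $2,697 + $6,651 + $10,638 + $21,753 = $53,347 (over)
Jul 2026–Nov 2026: $2,697 + $6,651 + $10,638 + $21,753 + $1,820 = $43,559 (under)
Aug 2026–Dec 2026: $6,651 + $10,638 + $21,753 + $1,820 + $6,261 = $47,123 (over)
Sep 2026–Jan 2027: $10,638 + $21,753 + $1,820 + $6,261 + $6,255 = $46,727 (over)
Oct 2026–Feb 2027: $21,753 + $1,820 + $6,261 + $6,255 + $5,912 = $42,001 (under)
Nov 2026–Mar 2027: $1,820 + $6,261 + $6,255 + $5,912 + $7,050 = $27,298 (under)
Dec 2026–Apr 2027: $6,261 + $6,255 + $5,912 + $7,050 + $22,383 = $47,861 (over)
Jan 2027–May 2027: $6,255 + $5,912 + $7,050 + $22,383 + $773 = $42,373 (under)
4 windows exceed the threshold.

4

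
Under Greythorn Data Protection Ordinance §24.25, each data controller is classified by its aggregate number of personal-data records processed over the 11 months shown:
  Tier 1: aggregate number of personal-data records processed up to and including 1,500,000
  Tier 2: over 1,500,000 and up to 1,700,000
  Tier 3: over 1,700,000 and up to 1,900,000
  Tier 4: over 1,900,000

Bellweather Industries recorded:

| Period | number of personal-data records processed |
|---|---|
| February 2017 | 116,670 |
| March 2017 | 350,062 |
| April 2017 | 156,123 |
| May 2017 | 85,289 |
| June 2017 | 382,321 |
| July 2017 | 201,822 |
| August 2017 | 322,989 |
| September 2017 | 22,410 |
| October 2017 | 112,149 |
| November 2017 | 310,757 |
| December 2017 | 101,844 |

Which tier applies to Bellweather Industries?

Aggregate number of personal-data records processed: 116,670 + 350,062 + 156,123 + 85,289 + 382,321 + 201,822 + 322,989 + 22,410 + 112,149 + 310,757 + 101,844 = 2,162,436.
2,162,436 > 1,900,000, so Tier 4 applies.

Tier 4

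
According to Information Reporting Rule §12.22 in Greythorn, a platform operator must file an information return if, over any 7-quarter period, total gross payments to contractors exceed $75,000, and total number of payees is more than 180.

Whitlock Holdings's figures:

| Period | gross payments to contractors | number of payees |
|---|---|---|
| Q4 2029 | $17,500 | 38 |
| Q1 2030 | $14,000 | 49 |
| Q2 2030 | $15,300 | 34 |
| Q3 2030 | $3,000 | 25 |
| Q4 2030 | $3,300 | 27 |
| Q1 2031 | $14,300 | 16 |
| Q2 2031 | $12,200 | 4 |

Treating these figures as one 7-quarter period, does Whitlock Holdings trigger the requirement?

Total gross payments to contractors: $17,500 + $14,000 + $15,300 + $3,000 + $3,300 + $14,300 + $12,200 = $79,600 (> $75,000).
Total number of payees: 38 + 49 + 34 + 25 + 27 + 16 + 4 = 193 (> 180).
The test is 'and': both thresholds are exceeded.

Yes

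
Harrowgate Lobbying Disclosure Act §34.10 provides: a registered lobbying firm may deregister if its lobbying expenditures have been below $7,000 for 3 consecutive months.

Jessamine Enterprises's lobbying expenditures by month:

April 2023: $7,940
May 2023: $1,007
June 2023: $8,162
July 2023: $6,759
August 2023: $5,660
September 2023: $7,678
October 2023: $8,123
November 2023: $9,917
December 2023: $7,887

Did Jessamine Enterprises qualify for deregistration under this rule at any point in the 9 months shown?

No

Months below $7,000: May 2023, July 2023, August 2023.
Longest run of consecutive months below the threshold: 2.
2 < 3, so Jessamine Enterprises never became eligible.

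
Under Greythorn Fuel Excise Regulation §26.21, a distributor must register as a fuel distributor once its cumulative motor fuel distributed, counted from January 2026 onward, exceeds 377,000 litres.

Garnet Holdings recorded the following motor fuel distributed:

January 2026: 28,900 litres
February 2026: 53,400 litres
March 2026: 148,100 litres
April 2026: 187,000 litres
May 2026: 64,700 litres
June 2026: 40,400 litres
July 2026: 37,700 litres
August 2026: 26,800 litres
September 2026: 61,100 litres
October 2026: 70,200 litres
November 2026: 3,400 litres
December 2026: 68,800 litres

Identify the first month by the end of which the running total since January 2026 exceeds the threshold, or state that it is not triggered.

Through January 2026: 28,900 litres
Through February 2026: 82,300 litres
Through March 2026: 230,400 litres
Through April 2026: 417,400 litres ← exceeds threshold

April 2026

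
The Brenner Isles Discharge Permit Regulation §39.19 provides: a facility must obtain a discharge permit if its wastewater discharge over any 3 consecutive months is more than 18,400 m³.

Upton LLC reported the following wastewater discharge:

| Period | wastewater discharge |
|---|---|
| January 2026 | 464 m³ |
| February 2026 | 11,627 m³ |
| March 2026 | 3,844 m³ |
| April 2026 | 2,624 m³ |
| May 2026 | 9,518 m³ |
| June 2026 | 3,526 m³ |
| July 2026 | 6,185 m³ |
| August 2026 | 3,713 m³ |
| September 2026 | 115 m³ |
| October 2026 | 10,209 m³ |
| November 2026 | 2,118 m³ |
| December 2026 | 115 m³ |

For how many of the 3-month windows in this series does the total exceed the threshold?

1

January 2026–March 2026: 464 m³ + 11,627 m³ + 3,844 m³ = 15,935 m³ (under)
February 2026–April 2026: 11,627 m³ + 3,844 m³ + 2,624 m³ = 18,095 m³ (under)
March 2026–May 2026: 3,844 m³ + 2,624 m³ + 9,518 m³ = 15,986 m³ (under)
April 2026–June 2026: 2,624 m³ + 9,518 m³ + 3,526 m³ = 15,668 m³ (under)
May 2026–July 2026: 9,518 m³ + 3,526 m³ + 6,185 m³ = 19,229 m³ (over)
June 2026–August 2026: 3,526 m³ + 6,185 m³ + 3,713 m³ = 13,424 m³ (under)
July 2026–September 2026: 6,185 m³ + 3,713 m³ + 115 m³ = 10,013 m³ (under)
August 2026–October 2026: 3,713 m³ + 115 m³ + 10,209 m³ = 14,037 m³ (under)
September 2026–November 2026: 115 m³ + 10,209 m³ + 2,118 m³ = 12,442 m³ (under)
October 2026–December 2026: 10,209 m³ + 2,118 m³ + 115 m³ = 12,442 m³ (under)
1 window exceeds the threshold.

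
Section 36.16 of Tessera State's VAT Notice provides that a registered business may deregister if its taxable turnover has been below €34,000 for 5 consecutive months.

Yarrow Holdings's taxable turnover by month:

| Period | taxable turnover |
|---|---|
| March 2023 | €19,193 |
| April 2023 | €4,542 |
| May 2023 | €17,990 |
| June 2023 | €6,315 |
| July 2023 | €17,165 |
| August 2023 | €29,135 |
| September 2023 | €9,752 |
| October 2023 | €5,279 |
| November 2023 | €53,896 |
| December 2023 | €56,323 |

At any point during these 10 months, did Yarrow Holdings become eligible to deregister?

Months below €34,000: March 2023, April 2023, May 2023, June 2023, July 2023, August 2023, September 2023, October 2023.
Longest run of consecutive months below the threshold: 8.
8 ≥ 5, so Yarrow Holdings became eligible.

Yes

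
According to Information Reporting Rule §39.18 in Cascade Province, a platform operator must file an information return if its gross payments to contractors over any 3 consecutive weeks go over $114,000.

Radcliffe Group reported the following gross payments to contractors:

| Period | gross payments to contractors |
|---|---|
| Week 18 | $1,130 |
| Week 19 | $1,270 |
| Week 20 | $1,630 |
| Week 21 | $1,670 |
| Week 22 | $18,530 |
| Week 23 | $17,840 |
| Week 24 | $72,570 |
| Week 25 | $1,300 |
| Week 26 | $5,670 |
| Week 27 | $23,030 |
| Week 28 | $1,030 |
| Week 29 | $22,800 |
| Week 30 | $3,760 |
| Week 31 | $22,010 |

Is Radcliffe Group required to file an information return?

No

Week 18–Week 20: $1,130 + $1,270 + $1,630 = $4,030 (under)
Week 19–Week 21: $1,270 + $1,630 + $1,670 = $4,570 (under)
Week 20–Week 22: $1,630 + $1,670 + $18,530 = $21,830 (under)
Week 21–Week 23: $1,670 + $18,530 + $17,840 = $38,040 (under)
Week 22–Week 24: $18,530 + $17,840 + $72,570 = $108,940 (under)
Week 23–Week 25: $17,840 + $72,570 + $1,300 = $91,710 (under)
Week 24–Week 26: $72,570 + $1,300 + $5,670 = $79,540 (under)
Week 25–Week 27: $1,300 + $5,670 + $23,030 = $30,000 (under)
Week 26–Week 28: $5,670 + $23,030 + $1,030 = $29,730 (under)
Week 27–Week 29: $23,030 + $1,030 + $22,800 = $46,860 (under)
Week 28–Week 30: $1,030 + $22,800 + $3,760 = $27,590 (under)
Week 29–Week 31: $22,800 + $3,760 + $22,010 = $48,570 (under)
No window exceeds $114,000.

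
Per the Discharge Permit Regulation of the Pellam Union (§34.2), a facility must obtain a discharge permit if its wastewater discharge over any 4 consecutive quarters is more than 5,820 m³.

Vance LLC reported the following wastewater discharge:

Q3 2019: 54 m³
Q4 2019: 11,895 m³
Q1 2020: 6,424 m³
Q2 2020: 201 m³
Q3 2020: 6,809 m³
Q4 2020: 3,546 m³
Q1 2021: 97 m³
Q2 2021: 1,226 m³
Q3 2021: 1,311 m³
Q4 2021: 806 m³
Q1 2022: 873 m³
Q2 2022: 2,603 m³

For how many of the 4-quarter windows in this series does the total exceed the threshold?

Q3 2019–Q2 2020: 54 m³ + 11,895 m³ + 6,424 m³ + 201 m³ = 18,574 m³ (over)
Q4 2019–Q3 2020: 11,895 m³ + 6,424 m³ + 201 m³ + 6,809 m³ = 25,329 m³ (over)
Q1 2020–Q4 2020: 6,424 m³ + 201 m³ + 6,809 m³ + 3,546 m³ = 16,980 m³ (over)
Q2 2020–Q1 2021: 201 m³ + 6,809 m³ + 3,546 m³ + 97 m³ = 10,653 m³ (over)
Q3 2020–Q2 2021: 6,809 m³ + 3,546 m³ + 97 m³ + 1,226 m³ = 11,678 m³ (over)
Q4 2020–Q3 2021: 3,546 m³ + 97 m³ + 1,226 m³ + 1,311 m³ = 6,180 m³ (over)
Q1 2021–Q4 2021: 97 m³ + 1,226 m³ + 1,311 m³ + 806 m³ = 3,440 m³ (under)
Q2 2021–Q1 2022: 1,226 m³ + 1,311 m³ + 806 m³ + 873 m³ = 4,216 m³ (under)
Q3 2021–Q2 2022: 1,311 m³ + 806 m³ + 873 m³ + 2,603 m³ = 5,593 m³ (under)
6 windows exceed the threshold.

6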